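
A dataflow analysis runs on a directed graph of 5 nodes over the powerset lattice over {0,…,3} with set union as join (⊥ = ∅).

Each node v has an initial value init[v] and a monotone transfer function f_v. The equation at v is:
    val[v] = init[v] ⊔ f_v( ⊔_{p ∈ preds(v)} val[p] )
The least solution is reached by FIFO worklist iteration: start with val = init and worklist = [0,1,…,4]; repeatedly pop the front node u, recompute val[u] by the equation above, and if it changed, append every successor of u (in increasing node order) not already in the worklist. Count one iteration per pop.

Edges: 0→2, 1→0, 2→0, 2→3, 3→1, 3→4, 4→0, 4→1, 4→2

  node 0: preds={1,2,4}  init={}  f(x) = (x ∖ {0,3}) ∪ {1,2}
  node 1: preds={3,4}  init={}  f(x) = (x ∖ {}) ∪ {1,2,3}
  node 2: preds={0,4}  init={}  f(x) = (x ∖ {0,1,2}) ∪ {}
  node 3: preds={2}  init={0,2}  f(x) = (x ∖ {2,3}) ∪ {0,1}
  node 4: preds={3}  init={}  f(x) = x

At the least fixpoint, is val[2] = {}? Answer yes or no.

Iteration log — 8 steps:
  step 1. node 0  ⊔preds={}  new={1,2}  old={}  +wl: 
  step 2. node 1  ⊔preds={0,2}  new={0,1,2,3}  old={}  +wl: 0
  step 3. node 2  ⊔preds={1,2}  new={}  stable
  step 4. node 3  ⊔preds={}  new={0,1,2}  old={0,2}  +wl: 1
  step 5. node 4  ⊔preds={0,1,2}  new={0,1,2}  old={}  +wl: 2
  step 6. node 0  ⊔preds={0,1,2,3}  new={1,2}  stable
  step 7. node 1  ⊔preds={0,1,2}  new={0,1,2,3}  stable
  step 8. node 2  ⊔preds={0,1,2}  new={}  stable

Least fixpoint reached:
  node 0: {1,2}
  node 1: {0,1,2,3}
  node 2: {}
  node 3: {0,1,2}
  node 4: {0,1,2}

yes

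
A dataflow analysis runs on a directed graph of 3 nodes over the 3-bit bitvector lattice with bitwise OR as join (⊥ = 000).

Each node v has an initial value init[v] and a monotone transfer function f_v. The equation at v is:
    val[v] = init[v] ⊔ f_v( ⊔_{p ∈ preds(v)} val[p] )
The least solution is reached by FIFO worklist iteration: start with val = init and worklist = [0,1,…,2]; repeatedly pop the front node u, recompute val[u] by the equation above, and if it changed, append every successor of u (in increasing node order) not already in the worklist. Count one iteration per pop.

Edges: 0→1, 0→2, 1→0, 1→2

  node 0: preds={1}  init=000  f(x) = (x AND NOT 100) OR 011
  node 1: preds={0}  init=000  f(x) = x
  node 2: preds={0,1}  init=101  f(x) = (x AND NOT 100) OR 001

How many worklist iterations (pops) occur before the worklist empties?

Worklist (4 pops):
  #1 pop 0: in=000 → 011 (was 000); enqueue []
  #2 pop 1: in=011 → 011 (was 000); enqueue [0]
  #3 pop 2: in=011 → 111 (was 101); enqueue []
  #4 pop 0: in=011 → 011 (no change)

Fixpoint:
  val[0] = 011
  val[1] = 011
  val[2] = 111

4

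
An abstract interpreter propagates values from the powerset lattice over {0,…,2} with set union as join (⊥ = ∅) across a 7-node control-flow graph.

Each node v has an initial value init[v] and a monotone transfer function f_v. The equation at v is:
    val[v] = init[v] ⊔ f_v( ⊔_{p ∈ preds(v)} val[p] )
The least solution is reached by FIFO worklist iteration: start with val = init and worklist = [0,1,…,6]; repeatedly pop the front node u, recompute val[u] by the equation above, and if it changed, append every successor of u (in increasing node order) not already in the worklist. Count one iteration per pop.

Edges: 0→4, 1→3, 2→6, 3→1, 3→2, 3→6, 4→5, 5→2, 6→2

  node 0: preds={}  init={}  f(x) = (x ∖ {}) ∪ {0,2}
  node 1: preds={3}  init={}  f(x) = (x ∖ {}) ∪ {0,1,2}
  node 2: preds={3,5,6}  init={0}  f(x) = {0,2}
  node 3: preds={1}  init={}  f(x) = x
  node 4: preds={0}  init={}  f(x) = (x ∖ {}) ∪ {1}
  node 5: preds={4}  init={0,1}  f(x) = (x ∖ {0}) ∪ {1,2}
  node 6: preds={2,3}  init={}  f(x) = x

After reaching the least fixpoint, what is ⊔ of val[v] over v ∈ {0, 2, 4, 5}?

Iteration log — 9 steps:
  step 1. node 0  ⊔preds={}  new={0,2}  old={}  +wl: 
  step 2. node 1  ⊔preds={}  new={0,1,2}  old={}  +wl: 
  step 3. node 2  ⊔preds={0,1}  new={0,2}  old={0}  +wl: 
  step 4. node 3  ⊔preds={0,1,2}  new={0,1,2}  old={}  +wl: 1,2
  step 5. node 4  ⊔preds={0,2}  new={0,1,2}  old={}  +wl: 
  step 6. node 5  ⊔preds={0,1,2}  new={0,1,2}  old={0,1}  +wl: 
  step 7. node 6  ⊔preds={0,1,2}  new={0,1,2}  old={}  +wl: 
  step 8. node 1  ⊔preds={0,1,2}  new={0,1,2}  stable
  step 9. node 2  ⊔preds={0,1,2}  new={0,2}  stable

Least fixpoint reached:
  node 0: {0,2}
  node 1: {0,1,2}
  node 2: {0,2}
  node 3: {0,1,2}
  node 4: {0,1,2}
  node 5: {0,1,2}
  node 6: {0,1,2}

{0,1,2}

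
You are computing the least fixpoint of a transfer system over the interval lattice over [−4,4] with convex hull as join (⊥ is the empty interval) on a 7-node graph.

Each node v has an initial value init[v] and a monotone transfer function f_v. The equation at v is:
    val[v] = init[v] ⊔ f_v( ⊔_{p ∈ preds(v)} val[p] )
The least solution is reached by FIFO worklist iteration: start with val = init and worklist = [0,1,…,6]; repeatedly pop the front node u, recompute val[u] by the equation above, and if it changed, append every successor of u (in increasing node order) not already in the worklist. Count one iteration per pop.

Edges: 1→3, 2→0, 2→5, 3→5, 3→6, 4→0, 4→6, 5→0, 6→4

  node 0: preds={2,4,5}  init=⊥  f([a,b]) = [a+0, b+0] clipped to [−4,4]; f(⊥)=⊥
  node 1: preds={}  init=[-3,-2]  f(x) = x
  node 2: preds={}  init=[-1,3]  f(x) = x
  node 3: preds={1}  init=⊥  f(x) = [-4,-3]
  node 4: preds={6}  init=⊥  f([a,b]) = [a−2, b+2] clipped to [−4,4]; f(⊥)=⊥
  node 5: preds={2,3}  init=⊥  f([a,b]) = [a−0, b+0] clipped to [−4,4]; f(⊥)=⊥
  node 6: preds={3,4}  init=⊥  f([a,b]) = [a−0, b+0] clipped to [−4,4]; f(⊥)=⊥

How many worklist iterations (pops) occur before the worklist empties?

Trace (21 dequeues):
  [1] u=0 | in [-1,3] | out [-1,3] | prev ⊥ | push {}
  [2] u=1 | in ⊥ | out [-3,-2] | ==
  [3] u=2 | in ⊥ | out [-1,3] | ==
  [4] u=3 | in [-3,-2] | out [-4,-3] | prev ⊥ | push {}
  [5] u=4 | in ⊥ | out ⊥ | ==
  [6] u=5 | in [-4,3] | out [-4,3] | prev ⊥ | push {0}
  [7] u=6 | in [-4,-3] | out [-4,-3] | prev ⊥ | push {4}
  [8] u=0 | in [-4,3] | out [-4,3] | prev [-1,3] | push {}
  [9] u=4 | in [-4,-3] | out [-4,-1] | prev ⊥ | push {0,6}
  [10] u=0 | in [-4,3] | out [-4,3] | ==
  [11] u=6 | in [-4,-1] | out [-4,-1] | prev [-4,-3] | push {4}
  [12] u=4 | in [-4,-1] | out [-4,1] | prev [-4,-1] | push {0,6}
  [13] u=0 | in [-4,3] | out [-4,3] | ==
  [14] u=6 | in [-4,1] | out [-4,1] | prev [-4,-1] | push {4}
  [15] u=4 | in [-4,1] | out [-4,3] | prev [-4,1] | push {0,6}
  [16] u=0 | in [-4,3] | out [-4,3] | ==
  [17] u=6 | in [-4,3] | out [-4,3] | prev [-4,1] | push {4}
  [18] u=4 | in [-4,3] | out [-4,4] | prev [-4,3] | push {0,6}
  [19] u=0 | in [-4,4] | out [-4,4] | prev [-4,3] | push {}
  [20] u=6 | in [-4,4] | out [-4,4] | prev [-4,3] | push {4}
  [21] u=4 | in [-4,4] | out [-4,4] | ==

Converged values:
  [0] [-4,4]
  [1] [-3,-2]
  [2] [-1,3]
  [3] [-4,-3]
  [4] [-4,4]
  [5] [-4,3]
  [6] [-4,4]

21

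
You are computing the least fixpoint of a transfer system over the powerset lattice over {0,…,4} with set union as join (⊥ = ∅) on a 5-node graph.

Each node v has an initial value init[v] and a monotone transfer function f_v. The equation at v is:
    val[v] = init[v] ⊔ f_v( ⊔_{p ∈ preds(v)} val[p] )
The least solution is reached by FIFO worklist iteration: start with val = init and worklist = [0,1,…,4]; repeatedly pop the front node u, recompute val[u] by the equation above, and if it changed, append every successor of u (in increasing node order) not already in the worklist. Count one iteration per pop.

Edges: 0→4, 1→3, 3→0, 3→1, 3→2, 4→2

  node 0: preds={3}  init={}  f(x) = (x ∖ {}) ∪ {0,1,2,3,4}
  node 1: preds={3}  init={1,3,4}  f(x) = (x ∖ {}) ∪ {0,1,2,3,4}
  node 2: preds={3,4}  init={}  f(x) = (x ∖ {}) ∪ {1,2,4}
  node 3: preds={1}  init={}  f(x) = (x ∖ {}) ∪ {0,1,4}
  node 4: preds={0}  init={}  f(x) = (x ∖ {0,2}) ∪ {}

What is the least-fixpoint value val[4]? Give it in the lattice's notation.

Worklist (8 pops):
  #1 pop 0: in={} → {0,1,2,3,4} (was {}); enqueue []
  #2 pop 1: in={} → {0,1,2,3,4} (was {1,3,4}); enqueue []
  #3 pop 2: in={} → {1,2,4} (was {}); enqueue []
  #4 pop 3: in={0,1,2,3,4} → {0,1,2,3,4} (was {}); enqueue [0,1,2]
  #5 pop 4: in={0,1,2,3,4} → {1,3,4} (was {}); enqueue []
  #6 pop 0: in={0,1,2,3,4} → {0,1,2,3,4} (no change)
  #7 pop 1: in={0,1,2,3,4} → {0,1,2,3,4} (no change)
  #8 pop 2: in={0,1,2,3,4} → {0,1,2,3,4} (was {1,2,4}); enqueue []

Fixpoint:
  val[0] = {0,1,2,3,4}
  val[1] = {0,1,2,3,4}
  val[2] = {0,1,2,3,4}
  val[3] = {0,1,2,3,4}
  val[4] = {1,3,4}

{1,3,4}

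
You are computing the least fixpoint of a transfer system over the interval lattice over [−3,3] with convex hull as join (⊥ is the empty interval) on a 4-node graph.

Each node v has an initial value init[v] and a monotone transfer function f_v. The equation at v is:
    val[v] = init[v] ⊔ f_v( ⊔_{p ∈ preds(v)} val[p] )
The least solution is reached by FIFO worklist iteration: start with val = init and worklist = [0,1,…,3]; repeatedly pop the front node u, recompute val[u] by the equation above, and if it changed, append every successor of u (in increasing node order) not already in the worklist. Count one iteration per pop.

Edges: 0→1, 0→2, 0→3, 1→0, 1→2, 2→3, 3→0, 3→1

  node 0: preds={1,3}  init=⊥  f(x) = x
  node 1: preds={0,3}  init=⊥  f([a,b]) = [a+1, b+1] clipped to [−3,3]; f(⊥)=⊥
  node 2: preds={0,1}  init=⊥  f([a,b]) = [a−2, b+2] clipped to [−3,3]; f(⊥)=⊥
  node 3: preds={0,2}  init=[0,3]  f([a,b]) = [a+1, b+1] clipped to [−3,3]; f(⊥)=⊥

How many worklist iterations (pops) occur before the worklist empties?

13

Iteration log — 13 steps:
  step 1. node 0  ⊔preds=[0,3]  new=[0,3]  old=⊥  +wl: 
  step 2. node 1  ⊔preds=[0,3]  new=[1,3]  old=⊥  +wl: 0
  step 3. node 2  ⊔preds=[0,3]  new=[-2,3]  old=⊥  +wl: 
  step 4. node 3  ⊔preds=[-2,3]  new=[-1,3]  old=[0,3]  +wl: 1
  step 5. node 0  ⊔preds=[-1,3]  new=[-1,3]  old=[0,3]  +wl: 2,3
  step 6. node 1  ⊔preds=[-1,3]  new=[0,3]  old=[1,3]  +wl: 0
  step 7. node 2  ⊔preds=[-1,3]  new=[-3,3]  old=[-2,3]  +wl: 
  step 8. node 3  ⊔preds=[-3,3]  new=[-2,3]  old=[-1,3]  +wl: 1
  step 9. node 0  ⊔preds=[-2,3]  new=[-2,3]  old=[-1,3]  +wl: 2,3
  step 10. node 1  ⊔preds=[-2,3]  new=[-1,3]  old=[0,3]  +wl: 0
  step 11. node 2  ⊔preds=[-2,3]  new=[-3,3]  stable
  step 12. node 3  ⊔preds=[-3,3]  new=[-2,3]  stable
  step 13. node 0  ⊔preds=[-2,3]  new=[-2,3]  stable

Least fixpoint reached:
  node 0: [-2,3]
  node 1: [-1,3]
  node 2: [-3,3]
  node 3: [-2,3]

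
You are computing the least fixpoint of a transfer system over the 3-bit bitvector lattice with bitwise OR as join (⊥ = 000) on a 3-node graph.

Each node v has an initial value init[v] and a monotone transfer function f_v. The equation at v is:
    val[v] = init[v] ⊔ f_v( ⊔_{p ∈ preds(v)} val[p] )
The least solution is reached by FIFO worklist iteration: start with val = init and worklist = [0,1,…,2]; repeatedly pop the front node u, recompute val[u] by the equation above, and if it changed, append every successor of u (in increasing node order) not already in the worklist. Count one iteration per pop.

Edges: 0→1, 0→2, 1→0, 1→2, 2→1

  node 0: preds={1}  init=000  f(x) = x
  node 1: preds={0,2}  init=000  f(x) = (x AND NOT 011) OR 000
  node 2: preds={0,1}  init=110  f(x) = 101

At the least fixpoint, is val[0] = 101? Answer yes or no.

no

Worklist (6 pops):
  #1 pop 0: in=000 → 000 (no change)
  #2 pop 1: in=110 → 100 (was 000); enqueue [0]
  #3 pop 2: in=100 → 111 (was 110); enqueue [1]
  #4 pop 0: in=100 → 100 (was 000); enqueue [2]
  #5 pop 1: in=111 → 100 (no change)
  #6 pop 2: in=100 → 111 (no change)

Fixpoint:
  val[0] = 100
  val[1] = 100
  val[2] = 111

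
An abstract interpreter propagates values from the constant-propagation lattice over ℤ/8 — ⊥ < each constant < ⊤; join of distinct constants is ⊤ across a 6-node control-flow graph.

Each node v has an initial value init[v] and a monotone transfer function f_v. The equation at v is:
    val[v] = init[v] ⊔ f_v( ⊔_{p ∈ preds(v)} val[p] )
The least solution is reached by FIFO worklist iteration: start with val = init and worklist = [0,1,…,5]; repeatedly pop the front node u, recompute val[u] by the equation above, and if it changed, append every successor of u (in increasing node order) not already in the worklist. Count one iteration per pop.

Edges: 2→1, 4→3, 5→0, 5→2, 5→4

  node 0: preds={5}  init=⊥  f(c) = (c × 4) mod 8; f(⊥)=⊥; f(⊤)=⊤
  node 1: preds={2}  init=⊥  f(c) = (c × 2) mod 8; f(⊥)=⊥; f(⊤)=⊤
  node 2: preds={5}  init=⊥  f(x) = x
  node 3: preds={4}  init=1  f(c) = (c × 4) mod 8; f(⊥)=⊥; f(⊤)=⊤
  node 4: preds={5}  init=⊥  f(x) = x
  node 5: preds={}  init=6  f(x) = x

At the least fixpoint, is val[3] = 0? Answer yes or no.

no

Worklist (8 pops):
  #1 pop 0: in=6 → 0 (was ⊥); enqueue []
  #2 pop 1: in=⊥ → ⊥ (no change)
  #3 pop 2: in=6 → 6 (was ⊥); enqueue [1]
  #4 pop 3: in=⊥ → 1 (no change)
  #5 pop 4: in=6 → 6 (was ⊥); enqueue [3]
  #6 pop 5: in=⊥ → 6 (no change)
  #7 pop 1: in=6 → 4 (was ⊥); enqueue []
  #8 pop 3: in=6 → ⊤ (was 1); enqueue []

Fixpoint:
  val[0] = 0
  val[1] = 4
  val[2] = 6
  val[3] = ⊤
  val[4] = 6
  val[5] = 6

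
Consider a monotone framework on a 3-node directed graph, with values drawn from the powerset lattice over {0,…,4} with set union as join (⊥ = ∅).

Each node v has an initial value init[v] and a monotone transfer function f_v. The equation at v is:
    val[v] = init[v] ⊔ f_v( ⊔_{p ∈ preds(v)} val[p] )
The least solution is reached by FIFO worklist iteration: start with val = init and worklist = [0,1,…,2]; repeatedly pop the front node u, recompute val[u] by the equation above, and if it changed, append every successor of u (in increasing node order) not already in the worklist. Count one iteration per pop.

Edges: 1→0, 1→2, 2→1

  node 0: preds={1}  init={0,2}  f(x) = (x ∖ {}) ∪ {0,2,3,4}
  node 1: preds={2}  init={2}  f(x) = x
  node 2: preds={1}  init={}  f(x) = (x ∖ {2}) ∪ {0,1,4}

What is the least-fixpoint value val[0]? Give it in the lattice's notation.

{0,1,2,3,4}

Trace (6 dequeues):
  [1] u=0 | in {2} | out {0,2,3,4} | prev {0,2} | push {}
  [2] u=1 | in {} | out {2} | ==
  [3] u=2 | in {2} | out {0,1,4} | prev {} | push {1}
  [4] u=1 | in {0,1,4} | out {0,1,2,4} | prev {2} | push {0,2}
  [5] u=0 | in {0,1,2,4} | out {0,1,2,3,4} | prev {0,2,3,4} | push {}
  [6] u=2 | in {0,1,2,4} | out {0,1,4} | ==

Converged values:
  [0] {0,1,2,3,4}
  [1] {0,1,2,4}
  [2] {0,1,4}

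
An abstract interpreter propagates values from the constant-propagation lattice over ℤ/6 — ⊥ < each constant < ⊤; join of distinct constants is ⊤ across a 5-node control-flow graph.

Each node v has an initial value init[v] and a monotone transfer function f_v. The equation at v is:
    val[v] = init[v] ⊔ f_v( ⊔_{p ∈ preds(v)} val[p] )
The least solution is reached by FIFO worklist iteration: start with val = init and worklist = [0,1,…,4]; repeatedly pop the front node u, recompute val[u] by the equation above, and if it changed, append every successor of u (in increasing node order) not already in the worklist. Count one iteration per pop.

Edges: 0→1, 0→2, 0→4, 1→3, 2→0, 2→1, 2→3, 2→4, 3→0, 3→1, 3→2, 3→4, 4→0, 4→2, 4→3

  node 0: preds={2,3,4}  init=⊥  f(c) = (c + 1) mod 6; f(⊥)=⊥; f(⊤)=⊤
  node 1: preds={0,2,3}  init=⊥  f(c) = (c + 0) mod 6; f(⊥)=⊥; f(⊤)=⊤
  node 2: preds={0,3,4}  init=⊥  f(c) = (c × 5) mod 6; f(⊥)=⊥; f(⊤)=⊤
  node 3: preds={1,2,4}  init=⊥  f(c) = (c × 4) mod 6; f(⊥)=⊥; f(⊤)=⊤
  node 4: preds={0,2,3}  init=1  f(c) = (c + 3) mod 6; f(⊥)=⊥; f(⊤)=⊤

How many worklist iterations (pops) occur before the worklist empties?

10

Worklist (10 pops):
  #1 pop 0: in=1 → 2 (was ⊥); enqueue []
  #2 pop 1: in=2 → 2 (was ⊥); enqueue []
  #3 pop 2: in=⊤ → ⊤ (was ⊥); enqueue [0,1]
  #4 pop 3: in=⊤ → ⊤ (was ⊥); enqueue [2]
  #5 pop 4: in=⊤ → ⊤ (was 1); enqueue [3]
  #6 pop 0: in=⊤ → ⊤ (was 2); enqueue [4]
  #7 pop 1: in=⊤ → ⊤ (was 2); enqueue []
  #8 pop 2: in=⊤ → ⊤ (no change)
  #9 pop 3: in=⊤ → ⊤ (no change)
  #10 pop 4: in=⊤ → ⊤ (no change)

Fixpoint:
  val[0] = ⊤
  val[1] = ⊤
  val[2] = ⊤
  val[3] = ⊤
  val[4] = ⊤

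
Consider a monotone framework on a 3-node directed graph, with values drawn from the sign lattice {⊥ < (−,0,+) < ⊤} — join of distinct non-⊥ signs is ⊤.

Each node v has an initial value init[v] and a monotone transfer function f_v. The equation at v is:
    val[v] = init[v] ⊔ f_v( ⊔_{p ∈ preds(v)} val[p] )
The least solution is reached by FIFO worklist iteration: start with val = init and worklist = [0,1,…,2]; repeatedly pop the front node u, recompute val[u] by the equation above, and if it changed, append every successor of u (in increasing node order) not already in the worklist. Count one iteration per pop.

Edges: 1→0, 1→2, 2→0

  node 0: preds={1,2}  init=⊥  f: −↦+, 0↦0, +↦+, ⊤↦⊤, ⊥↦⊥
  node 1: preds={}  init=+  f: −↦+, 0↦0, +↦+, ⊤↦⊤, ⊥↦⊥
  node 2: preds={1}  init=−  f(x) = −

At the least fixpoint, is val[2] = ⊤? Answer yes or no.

Worklist (3 pops):
  #1 pop 0: in=⊤ → ⊤ (was ⊥); enqueue []
  #2 pop 1: in=⊥ → + (no change)
  #3 pop 2: in=+ → − (no change)

Fixpoint:
  val[0] = ⊤
  val[1] = +
  val[2] = −

no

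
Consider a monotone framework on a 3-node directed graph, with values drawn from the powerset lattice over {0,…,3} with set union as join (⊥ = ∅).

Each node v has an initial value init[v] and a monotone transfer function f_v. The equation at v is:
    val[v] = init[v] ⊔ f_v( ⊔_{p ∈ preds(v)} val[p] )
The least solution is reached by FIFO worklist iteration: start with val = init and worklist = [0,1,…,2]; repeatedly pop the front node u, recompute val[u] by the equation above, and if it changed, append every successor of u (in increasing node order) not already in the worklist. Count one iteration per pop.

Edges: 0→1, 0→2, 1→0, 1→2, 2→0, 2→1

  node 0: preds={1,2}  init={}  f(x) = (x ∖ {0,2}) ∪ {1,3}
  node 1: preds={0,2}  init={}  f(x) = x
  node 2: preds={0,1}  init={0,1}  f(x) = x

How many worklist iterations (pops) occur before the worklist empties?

Iteration log — 5 steps:
  step 1. node 0  ⊔preds={0,1}  new={1,3}  old={}  +wl: 
  step 2. node 1  ⊔preds={0,1,3}  new={0,1,3}  old={}  +wl: 0
  step 3. node 2  ⊔preds={0,1,3}  new={0,1,3}  old={0,1}  +wl: 1
  step 4. node 0  ⊔preds={0,1,3}  new={1,3}  stable
  step 5. node 1  ⊔preds={0,1,3}  new={0,1,3}  stable

Least fixpoint reached:
  node 0: {1,3}
  node 1: {0,1,3}
  node 2: {0,1,3}

5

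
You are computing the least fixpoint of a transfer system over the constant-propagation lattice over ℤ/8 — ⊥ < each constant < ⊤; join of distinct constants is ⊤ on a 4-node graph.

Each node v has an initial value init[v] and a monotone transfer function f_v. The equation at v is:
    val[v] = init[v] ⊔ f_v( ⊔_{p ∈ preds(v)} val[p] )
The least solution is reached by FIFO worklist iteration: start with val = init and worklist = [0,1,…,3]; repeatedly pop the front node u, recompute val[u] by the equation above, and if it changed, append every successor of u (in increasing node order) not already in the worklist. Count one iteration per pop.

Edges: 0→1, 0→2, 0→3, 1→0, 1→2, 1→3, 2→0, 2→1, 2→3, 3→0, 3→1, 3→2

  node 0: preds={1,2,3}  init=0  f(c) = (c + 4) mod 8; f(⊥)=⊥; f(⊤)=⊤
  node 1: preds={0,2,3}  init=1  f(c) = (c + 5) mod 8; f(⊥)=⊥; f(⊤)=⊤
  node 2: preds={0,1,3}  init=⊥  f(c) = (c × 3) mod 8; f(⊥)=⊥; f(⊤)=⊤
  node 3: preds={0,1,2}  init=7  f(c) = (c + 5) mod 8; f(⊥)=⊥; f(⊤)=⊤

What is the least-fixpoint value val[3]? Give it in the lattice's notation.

Trace (7 dequeues):
  [1] u=0 | in ⊤ | out ⊤ | prev 0 | push {}
  [2] u=1 | in ⊤ | out ⊤ | prev 1 | push {0}
  [3] u=2 | in ⊤ | out ⊤ | prev ⊥ | push {1}
  [4] u=3 | in ⊤ | out ⊤ | prev 7 | push {2}
  [5] u=0 | in ⊤ | out ⊤ | ==
  [6] u=1 | in ⊤ | out ⊤ | ==
  [7] u=2 | in ⊤ | out ⊤ | ==

Converged values:
  [0] ⊤
  [1] ⊤
  [2] ⊤
  [3] ⊤

⊤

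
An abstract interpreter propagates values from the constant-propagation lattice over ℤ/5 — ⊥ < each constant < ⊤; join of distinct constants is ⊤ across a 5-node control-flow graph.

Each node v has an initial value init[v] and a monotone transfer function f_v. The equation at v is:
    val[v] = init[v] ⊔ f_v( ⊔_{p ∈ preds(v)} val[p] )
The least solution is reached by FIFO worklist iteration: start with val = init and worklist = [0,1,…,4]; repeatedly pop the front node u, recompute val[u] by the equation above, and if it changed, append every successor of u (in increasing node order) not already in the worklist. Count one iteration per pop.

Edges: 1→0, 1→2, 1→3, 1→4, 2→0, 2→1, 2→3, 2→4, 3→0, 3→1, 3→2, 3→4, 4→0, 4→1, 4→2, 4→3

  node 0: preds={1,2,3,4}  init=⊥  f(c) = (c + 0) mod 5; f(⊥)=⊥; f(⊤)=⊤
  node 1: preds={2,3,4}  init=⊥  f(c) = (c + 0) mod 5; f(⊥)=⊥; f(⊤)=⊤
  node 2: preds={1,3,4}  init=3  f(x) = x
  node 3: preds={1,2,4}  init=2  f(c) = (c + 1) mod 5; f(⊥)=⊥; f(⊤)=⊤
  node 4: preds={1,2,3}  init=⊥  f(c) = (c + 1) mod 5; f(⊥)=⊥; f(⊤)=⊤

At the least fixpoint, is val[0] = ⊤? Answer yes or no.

Trace (9 dequeues):
  [1] u=0 | in ⊤ | out ⊤ | prev ⊥ | push {}
  [2] u=1 | in ⊤ | out ⊤ | prev ⊥ | push {0}
  [3] u=2 | in ⊤ | out ⊤ | prev 3 | push {1}
  [4] u=3 | in ⊤ | out ⊤ | prev 2 | push {2}
  [5] u=4 | in ⊤ | out ⊤ | prev ⊥ | push {3}
  [6] u=0 | in ⊤ | out ⊤ | ==
  [7] u=1 | in ⊤ | out ⊤ | ==
  [8] u=2 | in ⊤ | out ⊤ | ==
  [9] u=3 | in ⊤ | out ⊤ | ==

Converged values:
  [0] ⊤
  [1] ⊤
  [2] ⊤
  [3] ⊤
  [4] ⊤

yes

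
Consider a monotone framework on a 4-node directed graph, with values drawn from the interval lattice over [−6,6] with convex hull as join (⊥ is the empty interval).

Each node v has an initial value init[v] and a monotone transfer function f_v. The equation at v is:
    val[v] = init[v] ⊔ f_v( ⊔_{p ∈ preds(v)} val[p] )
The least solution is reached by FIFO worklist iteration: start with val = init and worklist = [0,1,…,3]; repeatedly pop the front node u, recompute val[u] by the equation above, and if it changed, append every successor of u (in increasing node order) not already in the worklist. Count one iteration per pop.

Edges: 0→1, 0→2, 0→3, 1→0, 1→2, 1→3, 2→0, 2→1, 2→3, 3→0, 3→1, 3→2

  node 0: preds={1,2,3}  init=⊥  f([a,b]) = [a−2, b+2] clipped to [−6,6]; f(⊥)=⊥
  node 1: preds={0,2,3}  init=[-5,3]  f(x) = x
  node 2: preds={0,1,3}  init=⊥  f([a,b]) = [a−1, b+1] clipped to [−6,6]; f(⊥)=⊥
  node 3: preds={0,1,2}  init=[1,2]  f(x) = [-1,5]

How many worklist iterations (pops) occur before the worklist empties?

9

Trace (9 dequeues):
  [1] u=0 | in [-5,3] | out [-6,5] | prev ⊥ | push {}
  [2] u=1 | in [-6,5] | out [-6,5] | prev [-5,3] | push {0}
  [3] u=2 | in [-6,5] | out [-6,6] | prev ⊥ | push {1}
  [4] u=3 | in [-6,6] | out [-1,5] | prev [1,2] | push {2}
  [5] u=0 | in [-6,6] | out [-6,6] | prev [-6,5] | push {3}
  [6] u=1 | in [-6,6] | out [-6,6] | prev [-6,5] | push {0}
  [7] u=2 | in [-6,6] | out [-6,6] | ==
  [8] u=3 | in [-6,6] | out [-1,5] | ==
  [9] u=0 | in [-6,6] | out [-6,6] | ==

Converged values:
  [0] [-6,6]
  [1] [-6,6]
  [2] [-6,6]
  [3] [-1,5]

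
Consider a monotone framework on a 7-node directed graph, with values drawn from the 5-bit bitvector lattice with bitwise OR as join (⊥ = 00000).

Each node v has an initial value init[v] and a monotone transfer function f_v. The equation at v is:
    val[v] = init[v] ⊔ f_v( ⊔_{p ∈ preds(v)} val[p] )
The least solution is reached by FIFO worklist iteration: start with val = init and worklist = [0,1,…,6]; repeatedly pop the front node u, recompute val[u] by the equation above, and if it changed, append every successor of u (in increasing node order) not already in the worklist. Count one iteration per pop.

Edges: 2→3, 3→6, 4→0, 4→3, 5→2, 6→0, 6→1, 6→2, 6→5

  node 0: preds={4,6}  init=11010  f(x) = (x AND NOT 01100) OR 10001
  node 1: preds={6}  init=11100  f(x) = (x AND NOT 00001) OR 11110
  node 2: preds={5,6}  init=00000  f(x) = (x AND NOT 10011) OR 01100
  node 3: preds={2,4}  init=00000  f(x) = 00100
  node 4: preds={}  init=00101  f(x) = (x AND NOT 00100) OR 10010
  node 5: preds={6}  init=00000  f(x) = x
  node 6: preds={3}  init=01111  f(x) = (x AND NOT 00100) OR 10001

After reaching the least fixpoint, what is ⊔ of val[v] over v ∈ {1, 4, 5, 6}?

Iteration log — 13 steps:
  step 1. node 0  ⊔preds=01111  new=11011  old=11010  +wl: 
  step 2. node 1  ⊔preds=01111  new=11110  old=11100  +wl: 
  step 3. node 2  ⊔preds=01111  new=01100  old=00000  +wl: 
  step 4. node 3  ⊔preds=01101  new=00100  old=00000  +wl: 
  step 5. node 4  ⊔preds=00000  new=10111  old=00101  +wl: 0,3
  step 6. node 5  ⊔preds=01111  new=01111  old=00000  +wl: 2
  step 7. node 6  ⊔preds=00100  new=11111  old=01111  +wl: 1,5
  step 8. node 0  ⊔preds=11111  new=11011  stable
  step 9. node 3  ⊔preds=11111  new=00100  stable
  step 10. node 2  ⊔preds=11111  new=01100  stable
  step 11. node 1  ⊔preds=11111  new=11110  stable
  step 12. node 5  ⊔preds=11111  new=11111  old=01111  +wl: 2
  step 13. node 2  ⊔preds=11111  new=01100  stable

Least fixpoint reached:
  node 0: 11011
  node 1: 11110
  node 2: 01100
  node 3: 00100
  node 4: 10111
  node 5: 11111
  node 6: 11111

11111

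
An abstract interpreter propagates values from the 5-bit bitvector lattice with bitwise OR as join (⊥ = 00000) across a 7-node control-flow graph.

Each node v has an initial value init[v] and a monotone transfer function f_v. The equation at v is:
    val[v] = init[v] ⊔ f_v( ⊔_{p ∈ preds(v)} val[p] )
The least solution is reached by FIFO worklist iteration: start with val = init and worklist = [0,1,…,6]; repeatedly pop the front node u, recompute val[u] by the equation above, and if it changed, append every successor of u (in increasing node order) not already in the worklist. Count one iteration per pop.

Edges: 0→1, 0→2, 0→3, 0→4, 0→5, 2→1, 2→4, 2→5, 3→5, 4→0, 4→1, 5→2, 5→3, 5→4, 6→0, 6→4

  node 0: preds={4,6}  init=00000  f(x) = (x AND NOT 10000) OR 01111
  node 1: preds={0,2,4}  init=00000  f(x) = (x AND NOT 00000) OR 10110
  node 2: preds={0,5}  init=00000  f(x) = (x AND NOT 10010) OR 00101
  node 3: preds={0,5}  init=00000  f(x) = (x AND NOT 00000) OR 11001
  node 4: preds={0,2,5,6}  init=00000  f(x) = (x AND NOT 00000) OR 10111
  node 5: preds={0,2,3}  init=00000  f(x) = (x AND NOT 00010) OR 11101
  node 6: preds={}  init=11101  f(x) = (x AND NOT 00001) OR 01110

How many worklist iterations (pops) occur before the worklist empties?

12

Worklist (12 pops):
  #1 pop 0: in=11101 → 01111 (was 00000); enqueue []
  #2 pop 1: in=01111 → 11111 (was 00000); enqueue []
  #3 pop 2: in=01111 → 01101 (was 00000); enqueue [1]
  #4 pop 3: in=01111 → 11111 (was 00000); enqueue []
  #5 pop 4: in=11111 → 11111 (was 00000); enqueue [0]
  #6 pop 5: in=11111 → 11101 (was 00000); enqueue [2,3,4]
  #7 pop 6: in=00000 → 11111 (was 11101); enqueue []
  #8 pop 1: in=11111 → 11111 (no change)
  #9 pop 0: in=11111 → 01111 (no change)
  #10 pop 2: in=11111 → 01101 (no change)
  #11 pop 3: in=11111 → 11111 (no change)
  #12 pop 4: in=11111 → 11111 (no change)

Fixpoint:
  val[0] = 01111
  val[1] = 11111
  val[2] = 01101
  val[3] = 11111
  val[4] = 11111
  val[5] = 11101
  val[6] = 11111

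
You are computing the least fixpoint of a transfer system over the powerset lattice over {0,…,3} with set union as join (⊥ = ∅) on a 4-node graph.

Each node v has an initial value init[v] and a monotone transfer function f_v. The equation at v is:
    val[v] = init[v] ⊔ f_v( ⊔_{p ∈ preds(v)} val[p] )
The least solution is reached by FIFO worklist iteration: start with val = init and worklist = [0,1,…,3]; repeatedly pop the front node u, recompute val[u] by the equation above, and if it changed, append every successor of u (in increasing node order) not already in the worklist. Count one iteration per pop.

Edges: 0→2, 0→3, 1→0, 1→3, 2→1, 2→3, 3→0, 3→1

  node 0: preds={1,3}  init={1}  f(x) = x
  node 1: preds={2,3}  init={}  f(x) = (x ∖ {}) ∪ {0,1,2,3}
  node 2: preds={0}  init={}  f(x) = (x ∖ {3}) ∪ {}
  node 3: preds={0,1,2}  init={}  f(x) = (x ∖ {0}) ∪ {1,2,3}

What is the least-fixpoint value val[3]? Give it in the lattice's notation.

{1,2,3}

Trace (9 dequeues):
  [1] u=0 | in {} | out {1} | ==
  [2] u=1 | in {} | out {0,1,2,3} | prev {} | push {0}
  [3] u=2 | in {1} | out {1} | prev {} | push {1}
  [4] u=3 | in {0,1,2,3} | out {1,2,3} | prev {} | push {}
  [5] u=0 | in {0,1,2,3} | out {0,1,2,3} | prev {1} | push {2,3}
  [6] u=1 | in {1,2,3} | out {0,1,2,3} | ==
  [7] u=2 | in {0,1,2,3} | out {0,1,2} | prev {1} | push {1}
  [8] u=3 | in {0,1,2,3} | out {1,2,3} | ==
  [9] u=1 | in {0,1,2,3} | out {0,1,2,3} | ==

Converged values:
  [0] {0,1,2,3}
  [1] {0,1,2,3}
  [2] {0,1,2}
  [3] {1,2,3}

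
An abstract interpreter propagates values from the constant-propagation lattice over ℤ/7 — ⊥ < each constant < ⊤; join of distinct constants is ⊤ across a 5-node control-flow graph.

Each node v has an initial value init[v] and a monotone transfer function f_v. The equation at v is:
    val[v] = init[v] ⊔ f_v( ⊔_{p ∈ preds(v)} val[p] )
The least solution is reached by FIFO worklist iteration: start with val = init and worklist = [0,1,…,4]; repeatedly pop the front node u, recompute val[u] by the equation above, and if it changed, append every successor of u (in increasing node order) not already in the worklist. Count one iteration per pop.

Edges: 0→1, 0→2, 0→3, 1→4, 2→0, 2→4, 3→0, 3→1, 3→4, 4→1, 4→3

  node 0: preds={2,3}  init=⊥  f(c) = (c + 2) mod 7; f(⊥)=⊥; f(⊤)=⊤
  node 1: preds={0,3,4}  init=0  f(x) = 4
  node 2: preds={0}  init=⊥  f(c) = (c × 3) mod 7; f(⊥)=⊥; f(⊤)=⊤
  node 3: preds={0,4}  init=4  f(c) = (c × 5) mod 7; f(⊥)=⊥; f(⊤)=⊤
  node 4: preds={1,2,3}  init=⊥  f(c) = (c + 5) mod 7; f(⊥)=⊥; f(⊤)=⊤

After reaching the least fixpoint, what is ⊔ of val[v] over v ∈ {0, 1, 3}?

Trace (11 dequeues):
  [1] u=0 | in 4 | out 6 | prev ⊥ | push {}
  [2] u=1 | in ⊤ | out ⊤ | prev 0 | push {}
  [3] u=2 | in 6 | out 4 | prev ⊥ | push {0}
  [4] u=3 | in 6 | out ⊤ | prev 4 | push {1}
  [5] u=4 | in ⊤ | out ⊤ | prev ⊥ | push {3}
  [6] u=0 | in ⊤ | out ⊤ | prev 6 | push {2}
  [7] u=1 | in ⊤ | out ⊤ | ==
  [8] u=3 | in ⊤ | out ⊤ | ==
  [9] u=2 | in ⊤ | out ⊤ | prev 4 | push {0,4}
  [10] u=0 | in ⊤ | out ⊤ | ==
  [11] u=4 | in ⊤ | out ⊤ | ==

Converged values:
  [0] ⊤
  [1] ⊤
  [2] ⊤
  [3] ⊤
  [4] ⊤

⊤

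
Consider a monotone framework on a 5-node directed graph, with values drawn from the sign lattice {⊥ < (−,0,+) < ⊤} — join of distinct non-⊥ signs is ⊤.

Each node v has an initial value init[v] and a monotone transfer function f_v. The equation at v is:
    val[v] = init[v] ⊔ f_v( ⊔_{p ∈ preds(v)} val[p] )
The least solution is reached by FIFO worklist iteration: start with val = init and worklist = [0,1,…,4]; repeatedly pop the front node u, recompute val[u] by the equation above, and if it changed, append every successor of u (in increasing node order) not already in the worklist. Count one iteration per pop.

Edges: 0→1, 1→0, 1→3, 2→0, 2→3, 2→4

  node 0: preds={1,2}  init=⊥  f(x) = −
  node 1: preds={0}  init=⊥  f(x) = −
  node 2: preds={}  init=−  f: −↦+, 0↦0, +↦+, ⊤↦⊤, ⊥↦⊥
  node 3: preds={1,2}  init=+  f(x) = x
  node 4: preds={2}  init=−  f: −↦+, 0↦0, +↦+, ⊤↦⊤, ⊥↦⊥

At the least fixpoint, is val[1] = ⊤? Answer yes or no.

no

Trace (6 dequeues):
  [1] u=0 | in − | out − | prev ⊥ | push {}
  [2] u=1 | in − | out − | prev ⊥ | push {0}
  [3] u=2 | in ⊥ | out − | ==
  [4] u=3 | in − | out ⊤ | prev + | push {}
  [5] u=4 | in − | out ⊤ | prev − | push {}
  [6] u=0 | in − | out − | ==

Converged values:
  [0] −
  [1] −
  [2] −
  [3] ⊤
  [4] ⊤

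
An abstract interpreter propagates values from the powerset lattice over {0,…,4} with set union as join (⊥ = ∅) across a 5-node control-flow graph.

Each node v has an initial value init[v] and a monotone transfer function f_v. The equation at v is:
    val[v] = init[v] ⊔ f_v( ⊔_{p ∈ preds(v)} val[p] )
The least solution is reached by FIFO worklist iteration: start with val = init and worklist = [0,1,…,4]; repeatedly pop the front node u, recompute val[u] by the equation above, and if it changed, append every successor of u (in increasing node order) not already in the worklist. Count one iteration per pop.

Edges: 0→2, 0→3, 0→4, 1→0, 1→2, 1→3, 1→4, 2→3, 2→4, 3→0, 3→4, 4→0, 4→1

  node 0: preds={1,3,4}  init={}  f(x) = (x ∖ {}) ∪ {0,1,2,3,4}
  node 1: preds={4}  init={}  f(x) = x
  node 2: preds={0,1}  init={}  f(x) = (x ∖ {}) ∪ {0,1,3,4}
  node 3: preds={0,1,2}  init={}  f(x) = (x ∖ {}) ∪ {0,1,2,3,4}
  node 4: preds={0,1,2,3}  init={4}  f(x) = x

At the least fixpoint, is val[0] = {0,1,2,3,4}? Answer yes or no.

Trace (11 dequeues):
  [1] u=0 | in {4} | out {0,1,2,3,4} | prev {} | push {}
  [2] u=1 | in {4} | out {4} | prev {} | push {0}
  [3] u=2 | in {0,1,2,3,4} | out {0,1,2,3,4} | prev {} | push {}
  [4] u=3 | in {0,1,2,3,4} | out {0,1,2,3,4} | prev {} | push {}
  [5] u=4 | in {0,1,2,3,4} | out {0,1,2,3,4} | prev {4} | push {1}
  [6] u=0 | in {0,1,2,3,4} | out {0,1,2,3,4} | ==
  [7] u=1 | in {0,1,2,3,4} | out {0,1,2,3,4} | prev {4} | push {0,2,3,4}
  [8] u=0 | in {0,1,2,3,4} | out {0,1,2,3,4} | ==
  [9] u=2 | in {0,1,2,3,4} | out {0,1,2,3,4} | ==
  [10] u=3 | in {0,1,2,3,4} | out {0,1,2,3,4} | ==
  [11] u=4 | in {0,1,2,3,4} | out {0,1,2,3,4} | ==

Converged values:
  [0] {0,1,2,3,4}
  [1] {0,1,2,3,4}
  [2] {0,1,2,3,4}
  [3] {0,1,2,3,4}
  [4] {0,1,2,3,4}

yes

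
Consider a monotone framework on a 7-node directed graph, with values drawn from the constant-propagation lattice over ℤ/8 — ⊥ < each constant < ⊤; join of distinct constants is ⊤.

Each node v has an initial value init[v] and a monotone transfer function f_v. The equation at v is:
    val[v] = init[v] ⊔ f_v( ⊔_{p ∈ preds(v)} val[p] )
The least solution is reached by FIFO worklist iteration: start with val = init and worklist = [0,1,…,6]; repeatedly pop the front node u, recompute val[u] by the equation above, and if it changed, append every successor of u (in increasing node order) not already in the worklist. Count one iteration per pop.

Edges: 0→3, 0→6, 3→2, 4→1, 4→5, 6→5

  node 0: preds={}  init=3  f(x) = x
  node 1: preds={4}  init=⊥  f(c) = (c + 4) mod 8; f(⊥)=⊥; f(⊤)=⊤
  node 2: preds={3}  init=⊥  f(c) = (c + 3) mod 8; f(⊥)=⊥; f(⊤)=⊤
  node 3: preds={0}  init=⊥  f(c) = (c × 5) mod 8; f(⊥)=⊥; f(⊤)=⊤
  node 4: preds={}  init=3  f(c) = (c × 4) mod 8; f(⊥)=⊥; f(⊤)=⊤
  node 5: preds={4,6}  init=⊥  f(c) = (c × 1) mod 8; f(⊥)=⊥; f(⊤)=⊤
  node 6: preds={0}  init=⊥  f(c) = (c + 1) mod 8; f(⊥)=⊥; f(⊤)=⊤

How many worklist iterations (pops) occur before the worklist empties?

Worklist (9 pops):
  #1 pop 0: in=⊥ → 3 (no change)
  #2 pop 1: in=3 → 7 (was ⊥); enqueue []
  #3 pop 2: in=⊥ → ⊥ (no change)
  #4 pop 3: in=3 → 7 (was ⊥); enqueue [2]
  #5 pop 4: in=⊥ → 3 (no change)
  #6 pop 5: in=3 → 3 (was ⊥); enqueue []
  #7 pop 6: in=3 → 4 (was ⊥); enqueue [5]
  #8 pop 2: in=7 → 2 (was ⊥); enqueue []
  #9 pop 5: in=⊤ → ⊤ (was 3); enqueue []

Fixpoint:
  val[0] = 3
  val[1] = 7
  val[2] = 2
  val[3] = 7
  val[4] = 3
  val[5] = ⊤
  val[6] = 4

9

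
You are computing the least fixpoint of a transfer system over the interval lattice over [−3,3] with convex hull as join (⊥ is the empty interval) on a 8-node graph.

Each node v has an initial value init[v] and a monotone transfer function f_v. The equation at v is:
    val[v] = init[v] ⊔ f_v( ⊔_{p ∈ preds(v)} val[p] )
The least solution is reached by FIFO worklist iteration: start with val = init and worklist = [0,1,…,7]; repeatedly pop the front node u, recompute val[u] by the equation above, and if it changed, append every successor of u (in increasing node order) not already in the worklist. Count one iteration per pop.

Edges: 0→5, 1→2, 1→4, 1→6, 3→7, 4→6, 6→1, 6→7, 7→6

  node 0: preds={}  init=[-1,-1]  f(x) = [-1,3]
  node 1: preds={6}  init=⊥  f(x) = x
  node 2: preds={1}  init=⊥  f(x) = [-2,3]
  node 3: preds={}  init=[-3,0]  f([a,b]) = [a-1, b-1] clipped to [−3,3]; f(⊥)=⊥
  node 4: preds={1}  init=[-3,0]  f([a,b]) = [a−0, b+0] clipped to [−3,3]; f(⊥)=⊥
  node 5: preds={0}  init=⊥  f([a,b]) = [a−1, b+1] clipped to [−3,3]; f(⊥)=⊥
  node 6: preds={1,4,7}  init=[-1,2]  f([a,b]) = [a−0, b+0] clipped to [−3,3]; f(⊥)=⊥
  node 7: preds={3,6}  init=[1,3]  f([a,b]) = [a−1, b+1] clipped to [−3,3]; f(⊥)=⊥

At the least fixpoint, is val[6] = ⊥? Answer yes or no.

no

Trace (13 dequeues):
  [1] u=0 | in ⊥ | out [-1,3] | prev [-1,-1] | push {}
  [2] u=1 | in [-1,2] | out [-1,2] | prev ⊥ | push {}
  [3] u=2 | in [-1,2] | out [-2,3] | prev ⊥ | push {}
  [4] u=3 | in ⊥ | out [-3,0] | ==
  [5] u=4 | in [-1,2] | out [-3,2] | prev [-3,0] | push {}
  [6] u=5 | in [-1,3] | out [-2,3] | prev ⊥ | push {}
  [7] u=6 | in [-3,3] | out [-3,3] | prev [-1,2] | push {1}
  [8] u=7 | in [-3,3] | out [-3,3] | prev [1,3] | push {6}
  [9] u=1 | in [-3,3] | out [-3,3] | prev [-1,2] | push {2,4}
  [10] u=6 | in [-3,3] | out [-3,3] | ==
  [11] u=2 | in [-3,3] | out [-2,3] | ==
  [12] u=4 | in [-3,3] | out [-3,3] | prev [-3,2] | push {6}
  [13] u=6 | in [-3,3] | out [-3,3] | ==

Converged values:
  [0] [-1,3]
  [1] [-3,3]
  [2] [-2,3]
  [3] [-3,0]
  [4] [-3,3]
  [5] [-2,3]
  [6] [-3,3]
  [7] [-3,3]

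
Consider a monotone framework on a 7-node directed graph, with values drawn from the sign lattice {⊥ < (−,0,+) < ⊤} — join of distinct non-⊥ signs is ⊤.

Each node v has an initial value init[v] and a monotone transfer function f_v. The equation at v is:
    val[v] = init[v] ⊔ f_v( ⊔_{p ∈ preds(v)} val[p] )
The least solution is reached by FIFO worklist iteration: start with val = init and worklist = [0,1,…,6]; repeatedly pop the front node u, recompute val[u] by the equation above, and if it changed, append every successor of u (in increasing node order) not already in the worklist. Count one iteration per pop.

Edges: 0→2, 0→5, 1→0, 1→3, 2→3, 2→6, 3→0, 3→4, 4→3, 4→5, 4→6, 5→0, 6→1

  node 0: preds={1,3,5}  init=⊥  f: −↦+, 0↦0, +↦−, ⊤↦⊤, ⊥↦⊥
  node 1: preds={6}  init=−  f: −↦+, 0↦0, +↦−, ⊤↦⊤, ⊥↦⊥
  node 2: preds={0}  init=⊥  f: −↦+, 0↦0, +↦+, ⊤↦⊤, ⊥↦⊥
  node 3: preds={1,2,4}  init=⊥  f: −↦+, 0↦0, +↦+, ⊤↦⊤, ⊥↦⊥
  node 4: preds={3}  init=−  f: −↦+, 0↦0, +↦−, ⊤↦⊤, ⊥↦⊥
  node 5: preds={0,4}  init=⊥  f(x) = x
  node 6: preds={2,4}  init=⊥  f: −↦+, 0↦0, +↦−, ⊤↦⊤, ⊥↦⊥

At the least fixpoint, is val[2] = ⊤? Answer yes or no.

yes

Worklist (15 pops):
  #1 pop 0: in=− → + (was ⊥); enqueue []
  #2 pop 1: in=⊥ → − (no change)
  #3 pop 2: in=+ → + (was ⊥); enqueue []
  #4 pop 3: in=⊤ → ⊤ (was ⊥); enqueue [0]
  #5 pop 4: in=⊤ → ⊤ (was −); enqueue [3]
  #6 pop 5: in=⊤ → ⊤ (was ⊥); enqueue []
  #7 pop 6: in=⊤ → ⊤ (was ⊥); enqueue [1]
  #8 pop 0: in=⊤ → ⊤ (was +); enqueue [2,5]
  #9 pop 3: in=⊤ → ⊤ (no change)
  #10 pop 1: in=⊤ → ⊤ (was −); enqueue [0,3]
  #11 pop 2: in=⊤ → ⊤ (was +); enqueue [6]
  #12 pop 5: in=⊤ → ⊤ (no change)
  #13 pop 0: in=⊤ → ⊤ (no change)
  #14 pop 3: in=⊤ → ⊤ (no change)
  #15 pop 6: in=⊤ → ⊤ (no change)

Fixpoint:
  val[0] = ⊤
  val[1] = ⊤
  val[2] = ⊤
  val[3] = ⊤
  val[4] = ⊤
  val[5] = ⊤
  val[6] = ⊤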